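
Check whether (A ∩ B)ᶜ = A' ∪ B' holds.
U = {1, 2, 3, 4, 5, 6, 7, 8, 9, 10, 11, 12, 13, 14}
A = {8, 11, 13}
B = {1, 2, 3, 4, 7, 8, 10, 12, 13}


LHS: A ∩ B = {8, 13}
(A ∩ B)' = U \ (A ∩ B) = {1, 2, 3, 4, 5, 6, 7, 9, 10, 11, 12, 14}
A' = {1, 2, 3, 4, 5, 6, 7, 9, 10, 12, 14}, B' = {5, 6, 9, 11, 14}
Claimed RHS: A' ∪ B' = {1, 2, 3, 4, 5, 6, 7, 9, 10, 11, 12, 14}
Identity is VALID: LHS = RHS = {1, 2, 3, 4, 5, 6, 7, 9, 10, 11, 12, 14} ✓

Identity is valid. (A ∩ B)' = A' ∪ B' = {1, 2, 3, 4, 5, 6, 7, 9, 10, 11, 12, 14}


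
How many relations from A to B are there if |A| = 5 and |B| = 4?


A relation from A to B is any subset of A × B.
|A × B| = 5 × 4 = 20
# relations = 2^|A × B| = 2^20 = 1048576

Number of relations = 1048576


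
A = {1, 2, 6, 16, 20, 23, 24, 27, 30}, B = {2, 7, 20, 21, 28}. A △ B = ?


A △ B = (A \ B) ∪ (B \ A) = elements in exactly one of A or B
A \ B = {1, 6, 16, 23, 24, 27, 30}
B \ A = {7, 21, 28}
A △ B = {1, 6, 7, 16, 21, 23, 24, 27, 28, 30}

A △ B = {1, 6, 7, 16, 21, 23, 24, 27, 28, 30}


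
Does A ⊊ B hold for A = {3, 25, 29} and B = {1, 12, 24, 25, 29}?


A ⊂ B requires: A ⊆ B AND A ≠ B.
A ⊆ B? No
A ⊄ B, so A is not a proper subset.

No, A is not a proper subset of B


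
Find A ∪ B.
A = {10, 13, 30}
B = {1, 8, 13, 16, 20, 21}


A ∪ B = all elements in A or B (or both)
A = {10, 13, 30}
B = {1, 8, 13, 16, 20, 21}
A ∪ B = {1, 8, 10, 13, 16, 20, 21, 30}

A ∪ B = {1, 8, 10, 13, 16, 20, 21, 30}


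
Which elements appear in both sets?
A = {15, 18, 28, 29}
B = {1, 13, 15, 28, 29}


A ∩ B = elements in both A and B
A = {15, 18, 28, 29}
B = {1, 13, 15, 28, 29}
A ∩ B = {15, 28, 29}

A ∩ B = {15, 28, 29}


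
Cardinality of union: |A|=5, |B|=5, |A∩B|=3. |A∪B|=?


|A ∪ B| = |A| + |B| - |A ∩ B|
= 5 + 5 - 3
= 7

|A ∪ B| = 7


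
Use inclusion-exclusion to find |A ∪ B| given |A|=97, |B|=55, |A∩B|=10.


|A ∪ B| = |A| + |B| - |A ∩ B|
= 97 + 55 - 10
= 142

|A ∪ B| = 142


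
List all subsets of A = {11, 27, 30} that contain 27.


A subset of A contains 27 iff the remaining 2 elements form any subset of A \ {27}.
Count: 2^(n-1) = 2^2 = 4
Subsets containing 27: {27}, {11, 27}, {27, 30}, {11, 27, 30}

Subsets containing 27 (4 total): {27}, {11, 27}, {27, 30}, {11, 27, 30}


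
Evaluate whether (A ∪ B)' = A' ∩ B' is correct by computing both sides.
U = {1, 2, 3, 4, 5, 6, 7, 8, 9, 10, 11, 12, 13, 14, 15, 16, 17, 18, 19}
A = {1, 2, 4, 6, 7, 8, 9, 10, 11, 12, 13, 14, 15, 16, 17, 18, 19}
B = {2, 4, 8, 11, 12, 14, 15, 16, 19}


LHS: A ∪ B = {1, 2, 4, 6, 7, 8, 9, 10, 11, 12, 13, 14, 15, 16, 17, 18, 19}
(A ∪ B)' = U \ (A ∪ B) = {3, 5}
A' = {3, 5}, B' = {1, 3, 5, 6, 7, 9, 10, 13, 17, 18}
Claimed RHS: A' ∩ B' = {3, 5}
Identity is VALID: LHS = RHS = {3, 5} ✓

Identity is valid. (A ∪ B)' = A' ∩ B' = {3, 5}


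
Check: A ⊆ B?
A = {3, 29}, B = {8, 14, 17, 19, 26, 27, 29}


A ⊆ B means every element of A is in B.
Elements in A not in B: {3}
So A ⊄ B.

No, A ⊄ B


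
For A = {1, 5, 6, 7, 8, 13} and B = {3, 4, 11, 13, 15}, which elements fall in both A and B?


A = {1, 5, 6, 7, 8, 13}
B = {3, 4, 11, 13, 15}
Region: in both A and B
Elements: {13}

Elements in both A and B: {13}


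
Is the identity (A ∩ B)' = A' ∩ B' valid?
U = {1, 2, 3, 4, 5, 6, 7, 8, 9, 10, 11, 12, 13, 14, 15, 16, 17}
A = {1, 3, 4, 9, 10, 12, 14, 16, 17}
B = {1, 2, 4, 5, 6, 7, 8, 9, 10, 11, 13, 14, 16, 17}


LHS: A ∩ B = {1, 4, 9, 10, 14, 16, 17}
(A ∩ B)' = U \ (A ∩ B) = {2, 3, 5, 6, 7, 8, 11, 12, 13, 15}
A' = {2, 5, 6, 7, 8, 11, 13, 15}, B' = {3, 12, 15}
Claimed RHS: A' ∩ B' = {15}
Identity is INVALID: LHS = {2, 3, 5, 6, 7, 8, 11, 12, 13, 15} but the RHS claimed here equals {15}. The correct form is (A ∩ B)' = A' ∪ B'.

Identity is invalid: (A ∩ B)' = {2, 3, 5, 6, 7, 8, 11, 12, 13, 15} but A' ∩ B' = {15}. The correct De Morgan law is (A ∩ B)' = A' ∪ B'.


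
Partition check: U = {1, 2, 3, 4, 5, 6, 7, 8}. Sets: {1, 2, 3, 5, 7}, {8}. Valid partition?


A partition requires: (1) non-empty parts, (2) pairwise disjoint, (3) union = U
Parts: {1, 2, 3, 5, 7}, {8}
Union of parts: {1, 2, 3, 5, 7, 8}
U = {1, 2, 3, 4, 5, 6, 7, 8}
All non-empty? True
Pairwise disjoint? True
Covers U? False

No, not a valid partition


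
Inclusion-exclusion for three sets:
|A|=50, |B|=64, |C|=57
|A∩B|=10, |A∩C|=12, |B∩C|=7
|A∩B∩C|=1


|A∪B∪C| = |A|+|B|+|C| - |A∩B|-|A∩C|-|B∩C| + |A∩B∩C|
= 50+64+57 - 10-12-7 + 1
= 171 - 29 + 1
= 143

|A ∪ B ∪ C| = 143


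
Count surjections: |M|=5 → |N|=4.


n = |M| = 5, k = |N| = 4. Surjections via inclusion-exclusion:
S(n,k) = Σ(-1)^i × C(k,i) × (k-i)^n, i=0 to k
i=0: (-1)^0×C(4,0)×4^5 = 1024
i=1: (-1)^1×C(4,1)×3^5 = -972
i=2: (-1)^2×C(4,2)×2^5 = 192
i=3: (-1)^3×C(4,3)×1^5 = -4
i=4: (-1)^4×C(4,4)×0^5 = 0
Total = 240

Number of surjections = 240


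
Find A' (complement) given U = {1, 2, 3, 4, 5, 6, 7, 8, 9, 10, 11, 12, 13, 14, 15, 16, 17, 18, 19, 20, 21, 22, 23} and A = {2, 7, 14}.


Aᶜ = U \ A = elements in U but not in A
U = {1, 2, 3, 4, 5, 6, 7, 8, 9, 10, 11, 12, 13, 14, 15, 16, 17, 18, 19, 20, 21, 22, 23}
A = {2, 7, 14}
Aᶜ = {1, 3, 4, 5, 6, 8, 9, 10, 11, 12, 13, 15, 16, 17, 18, 19, 20, 21, 22, 23}

Aᶜ = {1, 3, 4, 5, 6, 8, 9, 10, 11, 12, 13, 15, 16, 17, 18, 19, 20, 21, 22, 23}


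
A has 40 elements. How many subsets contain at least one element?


Total subsets = 2^n = 2^40 = 1099511627776
Non-empty subsets exclude the empty set: 2^n - 1
= 1099511627776 - 1
= 1099511627775

Number of non-empty subsets = 1099511627775


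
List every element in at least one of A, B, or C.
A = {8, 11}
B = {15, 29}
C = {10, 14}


A ∪ B = {8, 11, 15, 29}
(A ∪ B) ∪ C = {8, 10, 11, 14, 15, 29}

A ∪ B ∪ C = {8, 10, 11, 14, 15, 29}


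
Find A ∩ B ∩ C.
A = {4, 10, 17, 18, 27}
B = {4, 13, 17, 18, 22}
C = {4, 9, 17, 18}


A ∩ B = {4, 17, 18}
(A ∩ B) ∩ C = {4, 17, 18}

A ∩ B ∩ C = {4, 17, 18}


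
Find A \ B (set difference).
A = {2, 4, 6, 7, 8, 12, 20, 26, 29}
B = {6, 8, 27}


A \ B = elements in A but not in B
A = {2, 4, 6, 7, 8, 12, 20, 26, 29}
B = {6, 8, 27}
Remove from A any elements in B
A \ B = {2, 4, 7, 12, 20, 26, 29}

A \ B = {2, 4, 7, 12, 20, 26, 29}


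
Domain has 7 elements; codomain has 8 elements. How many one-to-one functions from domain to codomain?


An injection sends each of |A| = 7 inputs to a distinct output in B.
# injections = |B|·(|B|-1)·…·(|B|-|A|+1) = 8! / (8 - 7)!
= 8 × 7 × 6 × 5 × 4 × 3 × 2
= 40320

Number of injections = 40320


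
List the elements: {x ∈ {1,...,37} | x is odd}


Checking each candidate:
Condition: odd numbers in {1,...,37}
Result = {1, 3, 5, 7, 9, 11, 13, 15, 17, 19, 21, 23, 25, 27, 29, 31, 33, 35, 37}

{1, 3, 5, 7, 9, 11, 13, 15, 17, 19, 21, 23, 25, 27, 29, 31, 33, 35, 37}


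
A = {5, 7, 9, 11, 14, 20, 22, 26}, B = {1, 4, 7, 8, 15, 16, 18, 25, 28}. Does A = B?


Two sets are equal iff they have exactly the same elements.
A = {5, 7, 9, 11, 14, 20, 22, 26}
B = {1, 4, 7, 8, 15, 16, 18, 25, 28}
Differences: {1, 4, 5, 8, 9, 11, 14, 15, 16, 18, 20, 22, 25, 26, 28}
A ≠ B

No, A ≠ B


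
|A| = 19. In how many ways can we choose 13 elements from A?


C(n,k) = n! / (k!(n-k)!)
C(19,13) = 19! / (13!6!)
= 27132

C(19,13) = 27132


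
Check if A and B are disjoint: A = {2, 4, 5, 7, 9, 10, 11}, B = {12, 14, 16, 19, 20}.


Disjoint means A ∩ B = ∅.
A ∩ B = ∅
A ∩ B = ∅, so A and B are disjoint.

Yes, A and B are disjoint


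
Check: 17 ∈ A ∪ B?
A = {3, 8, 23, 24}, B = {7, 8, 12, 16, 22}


A = {3, 8, 23, 24}, B = {7, 8, 12, 16, 22}
A ∪ B = all elements in A or B
A ∪ B = {3, 7, 8, 12, 16, 22, 23, 24}
Checking if 17 ∈ A ∪ B
17 is not in A ∪ B → False

17 ∉ A ∪ B


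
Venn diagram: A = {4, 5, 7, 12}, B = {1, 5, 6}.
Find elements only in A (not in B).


A = {4, 5, 7, 12}
B = {1, 5, 6}
Region: only in A (not in B)
Elements: {4, 7, 12}

Elements only in A (not in B): {4, 7, 12}


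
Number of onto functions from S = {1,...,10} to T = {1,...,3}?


n = |S| = 10, k = |T| = 3. Surjections via inclusion-exclusion:
S(n,k) = Σ(-1)^i × C(k,i) × (k-i)^n, i=0 to k
i=0: (-1)^0×C(3,0)×3^10 = 59049
i=1: (-1)^1×C(3,1)×2^10 = -3072
i=2: (-1)^2×C(3,2)×1^10 = 3
i=3: (-1)^3×C(3,3)×0^10 = 0
Total = 55980

Number of surjections = 55980


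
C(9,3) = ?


C(n,k) = n! / (k!(n-k)!)
C(9,3) = 9! / (3!6!)
= 84

C(9,3) = 84


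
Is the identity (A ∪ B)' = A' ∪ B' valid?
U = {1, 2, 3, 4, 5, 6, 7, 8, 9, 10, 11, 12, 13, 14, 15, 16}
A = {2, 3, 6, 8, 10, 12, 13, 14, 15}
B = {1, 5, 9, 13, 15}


LHS: A ∪ B = {1, 2, 3, 5, 6, 8, 9, 10, 12, 13, 14, 15}
(A ∪ B)' = U \ (A ∪ B) = {4, 7, 11, 16}
A' = {1, 4, 5, 7, 9, 11, 16}, B' = {2, 3, 4, 6, 7, 8, 10, 11, 12, 14, 16}
Claimed RHS: A' ∪ B' = {1, 2, 3, 4, 5, 6, 7, 8, 9, 10, 11, 12, 14, 16}
Identity is INVALID: LHS = {4, 7, 11, 16} but the RHS claimed here equals {1, 2, 3, 4, 5, 6, 7, 8, 9, 10, 11, 12, 14, 16}. The correct form is (A ∪ B)' = A' ∩ B'.

Identity is invalid: (A ∪ B)' = {4, 7, 11, 16} but A' ∪ B' = {1, 2, 3, 4, 5, 6, 7, 8, 9, 10, 11, 12, 14, 16}. The correct De Morgan law is (A ∪ B)' = A' ∩ B'.


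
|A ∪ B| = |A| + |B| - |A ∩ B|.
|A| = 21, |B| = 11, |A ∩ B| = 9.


|A ∪ B| = |A| + |B| - |A ∩ B|
= 21 + 11 - 9
= 23

|A ∪ B| = 23


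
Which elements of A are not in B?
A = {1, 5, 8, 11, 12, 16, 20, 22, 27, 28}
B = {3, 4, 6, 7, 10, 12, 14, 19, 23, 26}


A \ B = elements in A but not in B
A = {1, 5, 8, 11, 12, 16, 20, 22, 27, 28}
B = {3, 4, 6, 7, 10, 12, 14, 19, 23, 26}
Remove from A any elements in B
A \ B = {1, 5, 8, 11, 16, 20, 22, 27, 28}

A \ B = {1, 5, 8, 11, 16, 20, 22, 27, 28}


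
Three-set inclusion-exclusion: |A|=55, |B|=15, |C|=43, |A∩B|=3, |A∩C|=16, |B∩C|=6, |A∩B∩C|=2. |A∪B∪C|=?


|A∪B∪C| = |A|+|B|+|C| - |A∩B|-|A∩C|-|B∩C| + |A∩B∩C|
= 55+15+43 - 3-16-6 + 2
= 113 - 25 + 2
= 90

|A ∪ B ∪ C| = 90


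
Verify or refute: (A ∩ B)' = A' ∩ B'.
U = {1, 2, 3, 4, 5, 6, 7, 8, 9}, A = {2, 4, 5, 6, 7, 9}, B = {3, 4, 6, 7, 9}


LHS: A ∩ B = {4, 6, 7, 9}
(A ∩ B)' = U \ (A ∩ B) = {1, 2, 3, 5, 8}
A' = {1, 3, 8}, B' = {1, 2, 5, 8}
Claimed RHS: A' ∩ B' = {1, 8}
Identity is INVALID: LHS = {1, 2, 3, 5, 8} but the RHS claimed here equals {1, 8}. The correct form is (A ∩ B)' = A' ∪ B'.

Identity is invalid: (A ∩ B)' = {1, 2, 3, 5, 8} but A' ∩ B' = {1, 8}. The correct De Morgan law is (A ∩ B)' = A' ∪ B'.


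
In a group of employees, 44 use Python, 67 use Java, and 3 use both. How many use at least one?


|A ∪ B| = |A| + |B| - |A ∩ B|
= 44 + 67 - 3
= 108

|A ∪ B| = 108


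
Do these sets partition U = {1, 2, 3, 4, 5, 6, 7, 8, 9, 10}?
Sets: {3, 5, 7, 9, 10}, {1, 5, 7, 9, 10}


A partition requires: (1) non-empty parts, (2) pairwise disjoint, (3) union = U
Parts: {3, 5, 7, 9, 10}, {1, 5, 7, 9, 10}
Union of parts: {1, 3, 5, 7, 9, 10}
U = {1, 2, 3, 4, 5, 6, 7, 8, 9, 10}
All non-empty? True
Pairwise disjoint? False
Covers U? False

No, not a valid partition


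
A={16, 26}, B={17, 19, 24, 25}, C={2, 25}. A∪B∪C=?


A ∪ B = {16, 17, 19, 24, 25, 26}
(A ∪ B) ∪ C = {2, 16, 17, 19, 24, 25, 26}

A ∪ B ∪ C = {2, 16, 17, 19, 24, 25, 26}


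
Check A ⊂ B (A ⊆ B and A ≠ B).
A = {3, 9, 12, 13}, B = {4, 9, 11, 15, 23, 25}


A ⊂ B requires: A ⊆ B AND A ≠ B.
A ⊆ B? No
A ⊄ B, so A is not a proper subset.

No, A is not a proper subset of B


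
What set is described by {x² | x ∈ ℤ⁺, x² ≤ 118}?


Checking each candidate:
Condition: positive perfect squares ≤ 118
Result = {1, 4, 9, 16, 25, 36, 49, 64, 81, 100}

{1, 4, 9, 16, 25, 36, 49, 64, 81, 100}


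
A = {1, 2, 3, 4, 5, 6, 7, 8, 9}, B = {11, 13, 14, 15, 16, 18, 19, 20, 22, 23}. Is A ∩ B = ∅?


Disjoint means A ∩ B = ∅.
A ∩ B = ∅
A ∩ B = ∅, so A and B are disjoint.

Yes, A and B are disjoint


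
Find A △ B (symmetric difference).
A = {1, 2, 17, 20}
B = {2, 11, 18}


A △ B = (A \ B) ∪ (B \ A) = elements in exactly one of A or B
A \ B = {1, 17, 20}
B \ A = {11, 18}
A △ B = {1, 11, 17, 18, 20}

A △ B = {1, 11, 17, 18, 20}


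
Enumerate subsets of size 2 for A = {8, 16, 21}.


|A| = 3, so A has C(3,2) = 3 subsets of size 2.
Enumerate by choosing 2 elements from A at a time:
{8, 16}, {8, 21}, {16, 21}

2-element subsets (3 total): {8, 16}, {8, 21}, {16, 21}


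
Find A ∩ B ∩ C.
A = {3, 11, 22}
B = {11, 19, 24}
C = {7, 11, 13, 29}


A ∩ B = {11}
(A ∩ B) ∩ C = {11}

A ∩ B ∩ C = {11}


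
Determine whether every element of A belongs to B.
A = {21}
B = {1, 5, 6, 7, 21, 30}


A ⊆ B means every element of A is in B.
All elements of A are in B.
So A ⊆ B.

Yes, A ⊆ B


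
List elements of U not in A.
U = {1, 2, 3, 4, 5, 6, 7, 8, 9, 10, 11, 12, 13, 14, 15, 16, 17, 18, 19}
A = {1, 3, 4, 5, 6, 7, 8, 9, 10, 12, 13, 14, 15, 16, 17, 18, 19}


Aᶜ = U \ A = elements in U but not in A
U = {1, 2, 3, 4, 5, 6, 7, 8, 9, 10, 11, 12, 13, 14, 15, 16, 17, 18, 19}
A = {1, 3, 4, 5, 6, 7, 8, 9, 10, 12, 13, 14, 15, 16, 17, 18, 19}
Aᶜ = {2, 11}

Aᶜ = {2, 11}


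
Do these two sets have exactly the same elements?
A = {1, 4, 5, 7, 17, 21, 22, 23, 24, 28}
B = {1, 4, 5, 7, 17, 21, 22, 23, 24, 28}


Two sets are equal iff they have exactly the same elements.
A = {1, 4, 5, 7, 17, 21, 22, 23, 24, 28}
B = {1, 4, 5, 7, 17, 21, 22, 23, 24, 28}
Same elements → A = B

Yes, A = B


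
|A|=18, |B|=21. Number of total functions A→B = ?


Each of |A| = 18 inputs maps to any of |B| = 21 outputs.
# functions = |B|^|A| = 21^18
= 630880792396715529789561

Number of functions = 630880792396715529789561


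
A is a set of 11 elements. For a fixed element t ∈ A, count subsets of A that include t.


Subsets of A containing t correspond to subsets of A \ {t}, which has 10 elements.
Count = 2^(n-1) = 2^10
= 1024

Number of subsets containing t = 1024


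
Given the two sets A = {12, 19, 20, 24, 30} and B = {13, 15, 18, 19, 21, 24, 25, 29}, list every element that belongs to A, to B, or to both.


A ∪ B = all elements in A or B (or both)
A = {12, 19, 20, 24, 30}
B = {13, 15, 18, 19, 21, 24, 25, 29}
A ∪ B = {12, 13, 15, 18, 19, 20, 21, 24, 25, 29, 30}

A ∪ B = {12, 13, 15, 18, 19, 20, 21, 24, 25, 29, 30}


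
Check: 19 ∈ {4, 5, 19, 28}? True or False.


A = {4, 5, 19, 28}
Checking if 19 is in A
19 is in A → True

19 ∈ A


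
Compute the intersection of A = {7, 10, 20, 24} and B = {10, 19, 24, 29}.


A ∩ B = elements in both A and B
A = {7, 10, 20, 24}
B = {10, 19, 24, 29}
A ∩ B = {10, 24}

A ∩ B = {10, 24}


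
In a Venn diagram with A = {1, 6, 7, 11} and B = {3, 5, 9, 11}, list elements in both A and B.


A = {1, 6, 7, 11}
B = {3, 5, 9, 11}
Region: in both A and B
Elements: {11}

Elements in both A and B: {11}


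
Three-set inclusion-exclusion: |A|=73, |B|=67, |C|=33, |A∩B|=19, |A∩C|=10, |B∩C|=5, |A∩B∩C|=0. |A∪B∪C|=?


|A∪B∪C| = |A|+|B|+|C| - |A∩B|-|A∩C|-|B∩C| + |A∩B∩C|
= 73+67+33 - 19-10-5 + 0
= 173 - 34 + 0
= 139

|A ∪ B ∪ C| = 139


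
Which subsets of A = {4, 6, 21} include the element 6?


A subset of A contains 6 iff the remaining 2 elements form any subset of A \ {6}.
Count: 2^(n-1) = 2^2 = 4
Subsets containing 6: {6}, {4, 6}, {6, 21}, {4, 6, 21}

Subsets containing 6 (4 total): {6}, {4, 6}, {6, 21}, {4, 6, 21}


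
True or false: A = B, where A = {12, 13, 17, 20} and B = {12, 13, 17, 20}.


Two sets are equal iff they have exactly the same elements.
A = {12, 13, 17, 20}
B = {12, 13, 17, 20}
Same elements → A = B

Yes, A = B


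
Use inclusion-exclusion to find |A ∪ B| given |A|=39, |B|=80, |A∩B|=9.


|A ∪ B| = |A| + |B| - |A ∩ B|
= 39 + 80 - 9
= 110

|A ∪ B| = 110


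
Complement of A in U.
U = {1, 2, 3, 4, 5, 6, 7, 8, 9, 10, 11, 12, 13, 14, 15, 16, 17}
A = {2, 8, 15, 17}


Aᶜ = U \ A = elements in U but not in A
U = {1, 2, 3, 4, 5, 6, 7, 8, 9, 10, 11, 12, 13, 14, 15, 16, 17}
A = {2, 8, 15, 17}
Aᶜ = {1, 3, 4, 5, 6, 7, 9, 10, 11, 12, 13, 14, 16}

Aᶜ = {1, 3, 4, 5, 6, 7, 9, 10, 11, 12, 13, 14, 16}


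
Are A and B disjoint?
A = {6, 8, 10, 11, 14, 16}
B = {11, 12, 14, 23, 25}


Disjoint means A ∩ B = ∅.
A ∩ B = {11, 14}
A ∩ B ≠ ∅, so A and B are NOT disjoint.

No, A and B are not disjoint (A ∩ B = {11, 14})


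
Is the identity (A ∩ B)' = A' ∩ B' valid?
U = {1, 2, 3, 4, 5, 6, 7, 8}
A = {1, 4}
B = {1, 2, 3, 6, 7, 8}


LHS: A ∩ B = {1}
(A ∩ B)' = U \ (A ∩ B) = {2, 3, 4, 5, 6, 7, 8}
A' = {2, 3, 5, 6, 7, 8}, B' = {4, 5}
Claimed RHS: A' ∩ B' = {5}
Identity is INVALID: LHS = {2, 3, 4, 5, 6, 7, 8} but the RHS claimed here equals {5}. The correct form is (A ∩ B)' = A' ∪ B'.

Identity is invalid: (A ∩ B)' = {2, 3, 4, 5, 6, 7, 8} but A' ∩ B' = {5}. The correct De Morgan law is (A ∩ B)' = A' ∪ B'.


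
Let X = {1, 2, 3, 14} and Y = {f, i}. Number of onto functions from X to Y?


n = |X| = 4, k = |Y| = 2. Surjections via inclusion-exclusion:
S(n,k) = Σ(-1)^i × C(k,i) × (k-i)^n, i=0 to k
i=0: (-1)^0×C(2,0)×2^4 = 16
i=1: (-1)^1×C(2,1)×1^4 = -2
i=2: (-1)^2×C(2,2)×0^4 = 0
Total = 14

Number of surjections = 14


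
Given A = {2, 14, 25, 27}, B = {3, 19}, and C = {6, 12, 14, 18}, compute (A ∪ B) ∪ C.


A ∪ B = {2, 3, 14, 19, 25, 27}
(A ∪ B) ∪ C = {2, 3, 6, 12, 14, 18, 19, 25, 27}

A ∪ B ∪ C = {2, 3, 6, 12, 14, 18, 19, 25, 27}


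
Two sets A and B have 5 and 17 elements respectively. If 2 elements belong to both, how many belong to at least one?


|A ∪ B| = |A| + |B| - |A ∩ B|
= 5 + 17 - 2
= 20

|A ∪ B| = 20


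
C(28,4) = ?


C(n,k) = n! / (k!(n-k)!)
C(28,4) = 28! / (4!24!)
= 20475

C(28,4) = 20475


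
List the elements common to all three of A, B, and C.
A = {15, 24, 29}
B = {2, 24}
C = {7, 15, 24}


A ∩ B = {24}
(A ∩ B) ∩ C = {24}

A ∩ B ∩ C = {24}


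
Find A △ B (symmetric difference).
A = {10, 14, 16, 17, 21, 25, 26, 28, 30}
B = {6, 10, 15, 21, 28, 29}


A △ B = (A \ B) ∪ (B \ A) = elements in exactly one of A or B
A \ B = {14, 16, 17, 25, 26, 30}
B \ A = {6, 15, 29}
A △ B = {6, 14, 15, 16, 17, 25, 26, 29, 30}

A △ B = {6, 14, 15, 16, 17, 25, 26, 29, 30}


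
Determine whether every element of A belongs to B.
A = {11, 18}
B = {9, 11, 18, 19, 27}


A ⊆ B means every element of A is in B.
All elements of A are in B.
So A ⊆ B.

Yes, A ⊆ B


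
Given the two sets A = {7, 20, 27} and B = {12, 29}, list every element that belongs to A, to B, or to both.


A ∪ B = all elements in A or B (or both)
A = {7, 20, 27}
B = {12, 29}
A ∪ B = {7, 12, 20, 27, 29}

A ∪ B = {7, 12, 20, 27, 29}


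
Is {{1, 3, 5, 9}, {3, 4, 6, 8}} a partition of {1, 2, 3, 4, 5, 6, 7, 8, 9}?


A partition requires: (1) non-empty parts, (2) pairwise disjoint, (3) union = U
Parts: {1, 3, 5, 9}, {3, 4, 6, 8}
Union of parts: {1, 3, 4, 5, 6, 8, 9}
U = {1, 2, 3, 4, 5, 6, 7, 8, 9}
All non-empty? True
Pairwise disjoint? False
Covers U? False

No, not a valid partition


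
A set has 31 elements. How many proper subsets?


Total subsets = 2^n = 2^31 = 2147483648
Proper subsets exclude the set itself: 2^n - 1
= 2147483648 - 1
= 2147483647

Number of proper subsets = 2147483647


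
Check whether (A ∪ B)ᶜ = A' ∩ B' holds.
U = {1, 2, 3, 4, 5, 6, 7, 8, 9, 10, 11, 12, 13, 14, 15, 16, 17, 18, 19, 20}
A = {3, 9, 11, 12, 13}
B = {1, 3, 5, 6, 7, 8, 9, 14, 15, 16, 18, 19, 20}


LHS: A ∪ B = {1, 3, 5, 6, 7, 8, 9, 11, 12, 13, 14, 15, 16, 18, 19, 20}
(A ∪ B)' = U \ (A ∪ B) = {2, 4, 10, 17}
A' = {1, 2, 4, 5, 6, 7, 8, 10, 14, 15, 16, 17, 18, 19, 20}, B' = {2, 4, 10, 11, 12, 13, 17}
Claimed RHS: A' ∩ B' = {2, 4, 10, 17}
Identity is VALID: LHS = RHS = {2, 4, 10, 17} ✓

Identity is valid. (A ∪ B)' = A' ∩ B' = {2, 4, 10, 17}


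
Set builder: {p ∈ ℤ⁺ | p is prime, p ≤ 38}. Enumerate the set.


Checking each candidate:
Condition: primes ≤ 38
Result = {2, 3, 5, 7, 11, 13, 17, 19, 23, 29, 31, 37}

{2, 3, 5, 7, 11, 13, 17, 19, 23, 29, 31, 37}


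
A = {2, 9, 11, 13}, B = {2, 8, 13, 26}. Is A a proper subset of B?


A ⊂ B requires: A ⊆ B AND A ≠ B.
A ⊆ B? No
A ⊄ B, so A is not a proper subset.

No, A is not a proper subset of B


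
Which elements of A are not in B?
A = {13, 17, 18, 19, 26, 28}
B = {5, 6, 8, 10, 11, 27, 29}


A \ B = elements in A but not in B
A = {13, 17, 18, 19, 26, 28}
B = {5, 6, 8, 10, 11, 27, 29}
Remove from A any elements in B
A \ B = {13, 17, 18, 19, 26, 28}

A \ B = {13, 17, 18, 19, 26, 28}


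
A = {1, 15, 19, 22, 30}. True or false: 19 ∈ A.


A = {1, 15, 19, 22, 30}
Checking if 19 is in A
19 is in A → True

19 ∈ A


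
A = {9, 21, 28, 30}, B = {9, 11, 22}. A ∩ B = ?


A ∩ B = elements in both A and B
A = {9, 21, 28, 30}
B = {9, 11, 22}
A ∩ B = {9}

A ∩ B = {9}


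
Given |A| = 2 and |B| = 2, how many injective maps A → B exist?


An injection sends each of |A| = 2 inputs to a distinct output in B.
# injections = |B|·(|B|-1)·…·(|B|-|A|+1) = 2! / (2 - 2)!
= 2 × 1
= 2

Number of injections = 2


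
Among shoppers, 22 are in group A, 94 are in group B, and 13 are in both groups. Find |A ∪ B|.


|A ∪ B| = |A| + |B| - |A ∩ B|
= 22 + 94 - 13
= 103

|A ∪ B| = 103


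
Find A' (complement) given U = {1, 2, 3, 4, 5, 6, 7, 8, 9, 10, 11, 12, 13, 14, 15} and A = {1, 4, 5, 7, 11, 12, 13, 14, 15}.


Aᶜ = U \ A = elements in U but not in A
U = {1, 2, 3, 4, 5, 6, 7, 8, 9, 10, 11, 12, 13, 14, 15}
A = {1, 4, 5, 7, 11, 12, 13, 14, 15}
Aᶜ = {2, 3, 6, 8, 9, 10}

Aᶜ = {2, 3, 6, 8, 9, 10}


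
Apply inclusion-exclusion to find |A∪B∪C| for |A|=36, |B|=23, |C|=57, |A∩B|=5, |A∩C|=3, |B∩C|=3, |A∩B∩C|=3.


|A∪B∪C| = |A|+|B|+|C| - |A∩B|-|A∩C|-|B∩C| + |A∩B∩C|
= 36+23+57 - 5-3-3 + 3
= 116 - 11 + 3
= 108

|A ∪ B ∪ C| = 108


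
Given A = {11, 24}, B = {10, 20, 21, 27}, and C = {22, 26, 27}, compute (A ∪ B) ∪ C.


A ∪ B = {10, 11, 20, 21, 24, 27}
(A ∪ B) ∪ C = {10, 11, 20, 21, 22, 24, 26, 27}

A ∪ B ∪ C = {10, 11, 20, 21, 22, 24, 26, 27}


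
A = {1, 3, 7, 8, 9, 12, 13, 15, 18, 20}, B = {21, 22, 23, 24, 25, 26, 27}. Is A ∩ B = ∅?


Disjoint means A ∩ B = ∅.
A ∩ B = ∅
A ∩ B = ∅, so A and B are disjoint.

Yes, A and B are disjoint


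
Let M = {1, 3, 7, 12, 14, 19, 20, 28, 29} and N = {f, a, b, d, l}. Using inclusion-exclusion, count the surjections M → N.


n = |M| = 9, k = |N| = 5. Surjections via inclusion-exclusion:
S(n,k) = Σ(-1)^i × C(k,i) × (k-i)^n, i=0 to k
i=0: (-1)^0×C(5,0)×5^9 = 1953125
i=1: (-1)^1×C(5,1)×4^9 = -1310720
i=2: (-1)^2×C(5,2)×3^9 = 196830
i=3: (-1)^3×C(5,3)×2^9 = -5120
i=4: (-1)^4×C(5,4)×1^9 = 5
i=5: (-1)^5×C(5,5)×0^9 = 0
Total = 834120

Number of surjections = 834120


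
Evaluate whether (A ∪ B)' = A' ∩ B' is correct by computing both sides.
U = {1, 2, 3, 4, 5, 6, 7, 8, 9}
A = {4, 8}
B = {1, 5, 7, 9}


LHS: A ∪ B = {1, 4, 5, 7, 8, 9}
(A ∪ B)' = U \ (A ∪ B) = {2, 3, 6}
A' = {1, 2, 3, 5, 6, 7, 9}, B' = {2, 3, 4, 6, 8}
Claimed RHS: A' ∩ B' = {2, 3, 6}
Identity is VALID: LHS = RHS = {2, 3, 6} ✓

Identity is valid. (A ∪ B)' = A' ∩ B' = {2, 3, 6}


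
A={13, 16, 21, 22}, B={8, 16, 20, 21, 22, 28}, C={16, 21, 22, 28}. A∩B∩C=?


A ∩ B = {16, 21, 22}
(A ∩ B) ∩ C = {16, 21, 22}

A ∩ B ∩ C = {16, 21, 22}


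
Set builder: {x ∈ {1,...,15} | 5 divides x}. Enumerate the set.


Checking each candidate:
Condition: multiples of 5 in {1,...,15}
Result = {5, 10, 15}

{5, 10, 15}


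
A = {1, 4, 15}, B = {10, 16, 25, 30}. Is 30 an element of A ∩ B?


A = {1, 4, 15}, B = {10, 16, 25, 30}
A ∩ B = elements in both A and B
A ∩ B = ∅
Checking if 30 ∈ A ∩ B
30 is not in A ∩ B → False

30 ∉ A ∩ B


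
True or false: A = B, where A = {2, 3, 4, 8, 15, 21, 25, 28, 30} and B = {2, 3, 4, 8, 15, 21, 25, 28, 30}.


Two sets are equal iff they have exactly the same elements.
A = {2, 3, 4, 8, 15, 21, 25, 28, 30}
B = {2, 3, 4, 8, 15, 21, 25, 28, 30}
Same elements → A = B

Yes, A = B


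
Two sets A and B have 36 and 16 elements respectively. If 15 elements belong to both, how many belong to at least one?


|A ∪ B| = |A| + |B| - |A ∩ B|
= 36 + 16 - 15
= 37

|A ∪ B| = 37


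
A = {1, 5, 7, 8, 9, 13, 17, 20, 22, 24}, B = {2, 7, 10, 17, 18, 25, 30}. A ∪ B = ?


A ∪ B = all elements in A or B (or both)
A = {1, 5, 7, 8, 9, 13, 17, 20, 22, 24}
B = {2, 7, 10, 17, 18, 25, 30}
A ∪ B = {1, 2, 5, 7, 8, 9, 10, 13, 17, 18, 20, 22, 24, 25, 30}

A ∪ B = {1, 2, 5, 7, 8, 9, 10, 13, 17, 18, 20, 22, 24, 25, 30}


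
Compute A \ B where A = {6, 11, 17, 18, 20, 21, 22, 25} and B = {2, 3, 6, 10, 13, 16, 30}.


A \ B = elements in A but not in B
A = {6, 11, 17, 18, 20, 21, 22, 25}
B = {2, 3, 6, 10, 13, 16, 30}
Remove from A any elements in B
A \ B = {11, 17, 18, 20, 21, 22, 25}

A \ B = {11, 17, 18, 20, 21, 22, 25}


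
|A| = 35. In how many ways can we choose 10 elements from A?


C(n,k) = n! / (k!(n-k)!)
C(35,10) = 35! / (10!25!)
= 183579396

C(35,10) = 183579396


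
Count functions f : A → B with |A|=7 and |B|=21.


Each of |A| = 7 inputs maps to any of |B| = 21 outputs.
# functions = |B|^|A| = 21^7
= 1801088541

Number of functions = 1801088541


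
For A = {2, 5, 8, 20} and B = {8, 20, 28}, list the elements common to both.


A ∩ B = elements in both A and B
A = {2, 5, 8, 20}
B = {8, 20, 28}
A ∩ B = {8, 20}

A ∩ B = {8, 20}


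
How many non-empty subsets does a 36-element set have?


Total subsets = 2^n = 2^36 = 68719476736
Non-empty subsets exclude the empty set: 2^n - 1
= 68719476736 - 1
= 68719476735

Number of non-empty subsets = 68719476735


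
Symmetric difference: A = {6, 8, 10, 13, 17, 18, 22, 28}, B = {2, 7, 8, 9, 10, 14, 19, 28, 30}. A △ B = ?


A △ B = (A \ B) ∪ (B \ A) = elements in exactly one of A or B
A \ B = {6, 13, 17, 18, 22}
B \ A = {2, 7, 9, 14, 19, 30}
A △ B = {2, 6, 7, 9, 13, 14, 17, 18, 19, 22, 30}

A △ B = {2, 6, 7, 9, 13, 14, 17, 18, 19, 22, 30}


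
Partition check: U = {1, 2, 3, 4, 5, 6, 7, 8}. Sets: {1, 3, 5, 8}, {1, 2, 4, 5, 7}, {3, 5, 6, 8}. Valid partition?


A partition requires: (1) non-empty parts, (2) pairwise disjoint, (3) union = U
Parts: {1, 3, 5, 8}, {1, 2, 4, 5, 7}, {3, 5, 6, 8}
Union of parts: {1, 2, 3, 4, 5, 6, 7, 8}
U = {1, 2, 3, 4, 5, 6, 7, 8}
All non-empty? True
Pairwise disjoint? False
Covers U? True

No, not a valid partition


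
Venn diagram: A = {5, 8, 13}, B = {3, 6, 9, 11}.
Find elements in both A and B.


A = {5, 8, 13}
B = {3, 6, 9, 11}
Region: in both A and B
Elements: ∅

Elements in both A and B: ∅


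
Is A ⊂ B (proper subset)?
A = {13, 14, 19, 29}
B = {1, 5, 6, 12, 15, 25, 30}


A ⊂ B requires: A ⊆ B AND A ≠ B.
A ⊆ B? No
A ⊄ B, so A is not a proper subset.

No, A is not a proper subset of B


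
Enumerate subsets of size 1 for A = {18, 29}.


|A| = 2, so A has C(2,1) = 2 subsets of size 1.
Enumerate by choosing 1 elements from A at a time:
{18}, {29}

1-element subsets (2 total): {18}, {29}


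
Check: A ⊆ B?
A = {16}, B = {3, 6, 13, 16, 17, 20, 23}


A ⊆ B means every element of A is in B.
All elements of A are in B.
So A ⊆ B.

Yes, A ⊆ B


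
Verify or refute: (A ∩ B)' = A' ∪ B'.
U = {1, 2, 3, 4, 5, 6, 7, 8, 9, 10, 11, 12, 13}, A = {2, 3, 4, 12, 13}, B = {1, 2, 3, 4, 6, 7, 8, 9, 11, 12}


LHS: A ∩ B = {2, 3, 4, 12}
(A ∩ B)' = U \ (A ∩ B) = {1, 5, 6, 7, 8, 9, 10, 11, 13}
A' = {1, 5, 6, 7, 8, 9, 10, 11}, B' = {5, 10, 13}
Claimed RHS: A' ∪ B' = {1, 5, 6, 7, 8, 9, 10, 11, 13}
Identity is VALID: LHS = RHS = {1, 5, 6, 7, 8, 9, 10, 11, 13} ✓

Identity is valid. (A ∩ B)' = A' ∪ B' = {1, 5, 6, 7, 8, 9, 10, 11, 13}


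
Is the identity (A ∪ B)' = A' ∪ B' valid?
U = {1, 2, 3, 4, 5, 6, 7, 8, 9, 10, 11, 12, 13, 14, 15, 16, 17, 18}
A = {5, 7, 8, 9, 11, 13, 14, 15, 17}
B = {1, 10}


LHS: A ∪ B = {1, 5, 7, 8, 9, 10, 11, 13, 14, 15, 17}
(A ∪ B)' = U \ (A ∪ B) = {2, 3, 4, 6, 12, 16, 18}
A' = {1, 2, 3, 4, 6, 10, 12, 16, 18}, B' = {2, 3, 4, 5, 6, 7, 8, 9, 11, 12, 13, 14, 15, 16, 17, 18}
Claimed RHS: A' ∪ B' = {1, 2, 3, 4, 5, 6, 7, 8, 9, 10, 11, 12, 13, 14, 15, 16, 17, 18}
Identity is INVALID: LHS = {2, 3, 4, 6, 12, 16, 18} but the RHS claimed here equals {1, 2, 3, 4, 5, 6, 7, 8, 9, 10, 11, 12, 13, 14, 15, 16, 17, 18}. The correct form is (A ∪ B)' = A' ∩ B'.

Identity is invalid: (A ∪ B)' = {2, 3, 4, 6, 12, 16, 18} but A' ∪ B' = {1, 2, 3, 4, 5, 6, 7, 8, 9, 10, 11, 12, 13, 14, 15, 16, 17, 18}. The correct De Morgan law is (A ∪ B)' = A' ∩ B'.


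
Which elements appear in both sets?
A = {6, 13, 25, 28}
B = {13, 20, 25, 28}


A ∩ B = elements in both A and B
A = {6, 13, 25, 28}
B = {13, 20, 25, 28}
A ∩ B = {13, 25, 28}

A ∩ B = {13, 25, 28}


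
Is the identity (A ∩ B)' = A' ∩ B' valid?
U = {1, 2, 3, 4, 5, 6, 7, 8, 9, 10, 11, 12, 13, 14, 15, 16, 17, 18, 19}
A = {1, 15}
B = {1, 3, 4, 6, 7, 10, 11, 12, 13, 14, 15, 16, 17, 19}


LHS: A ∩ B = {1, 15}
(A ∩ B)' = U \ (A ∩ B) = {2, 3, 4, 5, 6, 7, 8, 9, 10, 11, 12, 13, 14, 16, 17, 18, 19}
A' = {2, 3, 4, 5, 6, 7, 8, 9, 10, 11, 12, 13, 14, 16, 17, 18, 19}, B' = {2, 5, 8, 9, 18}
Claimed RHS: A' ∩ B' = {2, 5, 8, 9, 18}
Identity is INVALID: LHS = {2, 3, 4, 5, 6, 7, 8, 9, 10, 11, 12, 13, 14, 16, 17, 18, 19} but the RHS claimed here equals {2, 5, 8, 9, 18}. The correct form is (A ∩ B)' = A' ∪ B'.

Identity is invalid: (A ∩ B)' = {2, 3, 4, 5, 6, 7, 8, 9, 10, 11, 12, 13, 14, 16, 17, 18, 19} but A' ∩ B' = {2, 5, 8, 9, 18}. The correct De Morgan law is (A ∩ B)' = A' ∪ B'.


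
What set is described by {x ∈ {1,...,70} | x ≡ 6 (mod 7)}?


Checking each candidate:
Condition: x in {1,...,70} with x ≡ 6 (mod 7)
Result = {6, 13, 20, 27, 34, 41, 48, 55, 62, 69}

{6, 13, 20, 27, 34, 41, 48, 55, 62, 69}


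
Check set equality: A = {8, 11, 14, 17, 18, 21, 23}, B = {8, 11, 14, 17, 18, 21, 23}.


Two sets are equal iff they have exactly the same elements.
A = {8, 11, 14, 17, 18, 21, 23}
B = {8, 11, 14, 17, 18, 21, 23}
Same elements → A = B

Yes, A = B


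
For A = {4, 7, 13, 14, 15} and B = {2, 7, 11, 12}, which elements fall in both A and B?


A = {4, 7, 13, 14, 15}
B = {2, 7, 11, 12}
Region: in both A and B
Elements: {7}

Elements in both A and B: {7}


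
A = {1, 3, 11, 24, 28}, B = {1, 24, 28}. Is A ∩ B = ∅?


Disjoint means A ∩ B = ∅.
A ∩ B = {1, 24, 28}
A ∩ B ≠ ∅, so A and B are NOT disjoint.

No, A and B are not disjoint (A ∩ B = {1, 24, 28})


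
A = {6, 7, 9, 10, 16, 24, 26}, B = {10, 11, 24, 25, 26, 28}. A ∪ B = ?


A ∪ B = all elements in A or B (or both)
A = {6, 7, 9, 10, 16, 24, 26}
B = {10, 11, 24, 25, 26, 28}
A ∪ B = {6, 7, 9, 10, 11, 16, 24, 25, 26, 28}

A ∪ B = {6, 7, 9, 10, 11, 16, 24, 25, 26, 28}


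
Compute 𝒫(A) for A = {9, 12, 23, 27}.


|A| = 4, so |P(A)| = 2^4 = 16
Enumerate subsets by cardinality (0 to 4):
∅, {9}, {12}, {23}, {27}, {9, 12}, {9, 23}, {9, 27}, {12, 23}, {12, 27}, {23, 27}, {9, 12, 23}, {9, 12, 27}, {9, 23, 27}, {12, 23, 27}, {9, 12, 23, 27}

P(A) has 16 subsets: ∅, {9}, {12}, {23}, {27}, {9, 12}, {9, 23}, {9, 27}, {12, 23}, {12, 27}, {23, 27}, {9, 12, 23}, {9, 12, 27}, {9, 23, 27}, {12, 23, 27}, {9, 12, 23, 27}


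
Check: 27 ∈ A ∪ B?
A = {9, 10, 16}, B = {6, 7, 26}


A = {9, 10, 16}, B = {6, 7, 26}
A ∪ B = all elements in A or B
A ∪ B = {6, 7, 9, 10, 16, 26}
Checking if 27 ∈ A ∪ B
27 is not in A ∪ B → False

27 ∉ A ∪ B


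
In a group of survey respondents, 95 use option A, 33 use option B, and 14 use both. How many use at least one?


|A ∪ B| = |A| + |B| - |A ∩ B|
= 95 + 33 - 14
= 114

|A ∪ B| = 114


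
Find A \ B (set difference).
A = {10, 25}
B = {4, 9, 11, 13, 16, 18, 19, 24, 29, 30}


A \ B = elements in A but not in B
A = {10, 25}
B = {4, 9, 11, 13, 16, 18, 19, 24, 29, 30}
Remove from A any elements in B
A \ B = {10, 25}

A \ B = {10, 25}


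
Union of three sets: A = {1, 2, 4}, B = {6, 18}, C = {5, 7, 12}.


A ∪ B = {1, 2, 4, 6, 18}
(A ∪ B) ∪ C = {1, 2, 4, 5, 6, 7, 12, 18}

A ∪ B ∪ C = {1, 2, 4, 5, 6, 7, 12, 18}


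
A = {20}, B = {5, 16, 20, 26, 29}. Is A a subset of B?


A ⊆ B means every element of A is in B.
All elements of A are in B.
So A ⊆ B.

Yes, A ⊆ B


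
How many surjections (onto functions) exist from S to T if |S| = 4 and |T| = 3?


n = |S| = 4, k = |T| = 3. Surjections via inclusion-exclusion:
S(n,k) = Σ(-1)^i × C(k,i) × (k-i)^n, i=0 to k
i=0: (-1)^0×C(3,0)×3^4 = 81
i=1: (-1)^1×C(3,1)×2^4 = -48
i=2: (-1)^2×C(3,2)×1^4 = 3
i=3: (-1)^3×C(3,3)×0^4 = 0
Total = 36

Number of surjections = 36


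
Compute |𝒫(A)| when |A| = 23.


Number of subsets = 2^n
= 2^23
= 8388608

|P(A)| = 8388608


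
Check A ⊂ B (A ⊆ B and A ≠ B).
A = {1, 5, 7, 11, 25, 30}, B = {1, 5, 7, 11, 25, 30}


A ⊂ B requires: A ⊆ B AND A ≠ B.
A ⊆ B? Yes
A = B? Yes
A = B, so A is not a PROPER subset.

No, A is not a proper subset of B


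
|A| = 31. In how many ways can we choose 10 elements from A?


C(n,k) = n! / (k!(n-k)!)
C(31,10) = 31! / (10!21!)
= 44352165

C(31,10) = 44352165


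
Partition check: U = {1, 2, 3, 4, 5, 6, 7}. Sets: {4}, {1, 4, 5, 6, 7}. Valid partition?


A partition requires: (1) non-empty parts, (2) pairwise disjoint, (3) union = U
Parts: {4}, {1, 4, 5, 6, 7}
Union of parts: {1, 4, 5, 6, 7}
U = {1, 2, 3, 4, 5, 6, 7}
All non-empty? True
Pairwise disjoint? False
Covers U? False

No, not a valid partition


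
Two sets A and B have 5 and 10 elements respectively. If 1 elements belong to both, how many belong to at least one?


|A ∪ B| = |A| + |B| - |A ∩ B|
= 5 + 10 - 1
= 14

|A ∪ B| = 14


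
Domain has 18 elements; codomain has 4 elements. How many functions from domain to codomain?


Each of |A| = 18 inputs maps to any of |B| = 4 outputs.
# functions = |B|^|A| = 4^18
= 68719476736

Number of functions = 68719476736


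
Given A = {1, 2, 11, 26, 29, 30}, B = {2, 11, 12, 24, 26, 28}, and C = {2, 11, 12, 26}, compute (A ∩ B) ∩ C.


A ∩ B = {2, 11, 26}
(A ∩ B) ∩ C = {2, 11, 26}

A ∩ B ∩ C = {2, 11, 26}


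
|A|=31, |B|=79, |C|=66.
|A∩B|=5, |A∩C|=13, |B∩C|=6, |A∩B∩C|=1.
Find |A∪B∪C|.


|A∪B∪C| = |A|+|B|+|C| - |A∩B|-|A∩C|-|B∩C| + |A∩B∩C|
= 31+79+66 - 5-13-6 + 1
= 176 - 24 + 1
= 153

|A ∪ B ∪ C| = 153


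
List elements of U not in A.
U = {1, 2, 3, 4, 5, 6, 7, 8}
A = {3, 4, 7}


Aᶜ = U \ A = elements in U but not in A
U = {1, 2, 3, 4, 5, 6, 7, 8}
A = {3, 4, 7}
Aᶜ = {1, 2, 5, 6, 8}

Aᶜ = {1, 2, 5, 6, 8}


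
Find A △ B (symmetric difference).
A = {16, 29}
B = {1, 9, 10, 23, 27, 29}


A △ B = (A \ B) ∪ (B \ A) = elements in exactly one of A or B
A \ B = {16}
B \ A = {1, 9, 10, 23, 27}
A △ B = {1, 9, 10, 16, 23, 27}

A △ B = {1, 9, 10, 16, 23, 27}


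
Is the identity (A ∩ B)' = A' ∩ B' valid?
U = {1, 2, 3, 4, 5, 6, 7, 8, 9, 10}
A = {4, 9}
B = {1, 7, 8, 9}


LHS: A ∩ B = {9}
(A ∩ B)' = U \ (A ∩ B) = {1, 2, 3, 4, 5, 6, 7, 8, 10}
A' = {1, 2, 3, 5, 6, 7, 8, 10}, B' = {2, 3, 4, 5, 6, 10}
Claimed RHS: A' ∩ B' = {2, 3, 5, 6, 10}
Identity is INVALID: LHS = {1, 2, 3, 4, 5, 6, 7, 8, 10} but the RHS claimed here equals {2, 3, 5, 6, 10}. The correct form is (A ∩ B)' = A' ∪ B'.

Identity is invalid: (A ∩ B)' = {1, 2, 3, 4, 5, 6, 7, 8, 10} but A' ∩ B' = {2, 3, 5, 6, 10}. The correct De Morgan law is (A ∩ B)' = A' ∪ B'.


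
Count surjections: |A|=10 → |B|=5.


n = |A| = 10, k = |B| = 5. Surjections via inclusion-exclusion:
S(n,k) = Σ(-1)^i × C(k,i) × (k-i)^n, i=0 to k
i=0: (-1)^0×C(5,0)×5^10 = 9765625
i=1: (-1)^1×C(5,1)×4^10 = -5242880
i=2: (-1)^2×C(5,2)×3^10 = 590490
i=3: (-1)^3×C(5,3)×2^10 = -10240
i=4: (-1)^4×C(5,4)×1^10 = 5
i=5: (-1)^5×C(5,5)×0^10 = 0
Total = 5103000

Number of surjections = 5103000


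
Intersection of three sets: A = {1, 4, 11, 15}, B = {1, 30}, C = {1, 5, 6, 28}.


A ∩ B = {1}
(A ∩ B) ∩ C = {1}

A ∩ B ∩ C = {1}


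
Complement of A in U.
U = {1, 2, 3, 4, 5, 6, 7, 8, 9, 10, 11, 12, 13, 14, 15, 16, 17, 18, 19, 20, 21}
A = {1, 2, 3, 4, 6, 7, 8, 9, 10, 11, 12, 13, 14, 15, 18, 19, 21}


Aᶜ = U \ A = elements in U but not in A
U = {1, 2, 3, 4, 5, 6, 7, 8, 9, 10, 11, 12, 13, 14, 15, 16, 17, 18, 19, 20, 21}
A = {1, 2, 3, 4, 6, 7, 8, 9, 10, 11, 12, 13, 14, 15, 18, 19, 21}
Aᶜ = {5, 16, 17, 20}

Aᶜ = {5, 16, 17, 20}


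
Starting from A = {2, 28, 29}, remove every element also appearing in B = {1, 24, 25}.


A \ B = elements in A but not in B
A = {2, 28, 29}
B = {1, 24, 25}
Remove from A any elements in B
A \ B = {2, 28, 29}

A \ B = {2, 28, 29}


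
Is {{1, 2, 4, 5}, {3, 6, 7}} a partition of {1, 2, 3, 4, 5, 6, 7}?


A partition requires: (1) non-empty parts, (2) pairwise disjoint, (3) union = U
Parts: {1, 2, 4, 5}, {3, 6, 7}
Union of parts: {1, 2, 3, 4, 5, 6, 7}
U = {1, 2, 3, 4, 5, 6, 7}
All non-empty? True
Pairwise disjoint? True
Covers U? True

Yes, valid partition


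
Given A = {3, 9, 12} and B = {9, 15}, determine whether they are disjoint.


Disjoint means A ∩ B = ∅.
A ∩ B = {9}
A ∩ B ≠ ∅, so A and B are NOT disjoint.

No, A and B are not disjoint (A ∩ B = {9})


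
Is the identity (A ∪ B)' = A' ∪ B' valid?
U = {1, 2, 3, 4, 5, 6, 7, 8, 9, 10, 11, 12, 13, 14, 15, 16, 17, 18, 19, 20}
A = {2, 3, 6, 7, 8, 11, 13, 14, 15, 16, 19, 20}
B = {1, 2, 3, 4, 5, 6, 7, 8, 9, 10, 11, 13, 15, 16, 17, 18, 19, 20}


LHS: A ∪ B = {1, 2, 3, 4, 5, 6, 7, 8, 9, 10, 11, 13, 14, 15, 16, 17, 18, 19, 20}
(A ∪ B)' = U \ (A ∪ B) = {12}
A' = {1, 4, 5, 9, 10, 12, 17, 18}, B' = {12, 14}
Claimed RHS: A' ∪ B' = {1, 4, 5, 9, 10, 12, 14, 17, 18}
Identity is INVALID: LHS = {12} but the RHS claimed here equals {1, 4, 5, 9, 10, 12, 14, 17, 18}. The correct form is (A ∪ B)' = A' ∩ B'.

Identity is invalid: (A ∪ B)' = {12} but A' ∪ B' = {1, 4, 5, 9, 10, 12, 14, 17, 18}. The correct De Morgan law is (A ∪ B)' = A' ∩ B'.


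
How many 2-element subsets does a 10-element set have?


C(n,k) = n! / (k!(n-k)!)
C(10,2) = 10! / (2!8!)
= 45

C(10,2) = 45


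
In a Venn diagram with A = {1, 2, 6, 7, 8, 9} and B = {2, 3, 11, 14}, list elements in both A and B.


A = {1, 2, 6, 7, 8, 9}
B = {2, 3, 11, 14}
Region: in both A and B
Elements: {2}

Elements in both A and B: {2}


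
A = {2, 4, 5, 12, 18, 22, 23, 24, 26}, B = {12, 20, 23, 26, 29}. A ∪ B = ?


A ∪ B = all elements in A or B (or both)
A = {2, 4, 5, 12, 18, 22, 23, 24, 26}
B = {12, 20, 23, 26, 29}
A ∪ B = {2, 4, 5, 12, 18, 20, 22, 23, 24, 26, 29}

A ∪ B = {2, 4, 5, 12, 18, 20, 22, 23, 24, 26, 29}


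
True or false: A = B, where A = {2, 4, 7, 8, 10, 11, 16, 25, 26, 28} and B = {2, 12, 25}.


Two sets are equal iff they have exactly the same elements.
A = {2, 4, 7, 8, 10, 11, 16, 25, 26, 28}
B = {2, 12, 25}
Differences: {4, 7, 8, 10, 11, 12, 16, 26, 28}
A ≠ B

No, A ≠ B


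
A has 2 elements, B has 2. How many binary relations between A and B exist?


A relation from A to B is any subset of A × B.
|A × B| = 2 × 2 = 4
# relations = 2^|A × B| = 2^4 = 16

Number of relations = 16


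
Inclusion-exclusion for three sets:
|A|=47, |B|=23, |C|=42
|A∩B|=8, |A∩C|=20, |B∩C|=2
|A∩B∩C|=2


|A∪B∪C| = |A|+|B|+|C| - |A∩B|-|A∩C|-|B∩C| + |A∩B∩C|
= 47+23+42 - 8-20-2 + 2
= 112 - 30 + 2
= 84

|A ∪ B ∪ C| = 84


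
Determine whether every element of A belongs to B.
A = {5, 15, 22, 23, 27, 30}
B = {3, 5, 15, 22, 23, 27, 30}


A ⊆ B means every element of A is in B.
All elements of A are in B.
So A ⊆ B.

Yes, A ⊆ B
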